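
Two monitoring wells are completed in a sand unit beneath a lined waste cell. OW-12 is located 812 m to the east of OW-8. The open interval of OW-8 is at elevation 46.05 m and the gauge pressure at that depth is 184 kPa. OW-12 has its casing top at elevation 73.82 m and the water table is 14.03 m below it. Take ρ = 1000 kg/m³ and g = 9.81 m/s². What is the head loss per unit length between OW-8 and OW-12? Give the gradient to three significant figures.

i ≈ 0.00618 m/m

Pressure head at OW-8: ψ = P/(ρg) = 184×1000 / (1000 × 9.81) = 18.76 m.
Total head at OW-8: h = z + ψ = 46.05 + 18.76 = 64.81 m.
Total head at OW-12: h = 73.82 − 14.03 = 59.79 m.
Head difference: h(OW-8) − h(OW-12) = 64.81 − 59.79 = 5.02 m.
Hydraulic gradient: i = |Δh| / L = 5.02 / 812 = 0.00618.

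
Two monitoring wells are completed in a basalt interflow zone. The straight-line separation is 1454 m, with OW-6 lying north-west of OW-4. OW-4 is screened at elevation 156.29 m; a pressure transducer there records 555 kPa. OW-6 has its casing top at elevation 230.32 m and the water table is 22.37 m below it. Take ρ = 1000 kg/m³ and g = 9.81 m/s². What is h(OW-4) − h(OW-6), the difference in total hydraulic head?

Δh ≈ 4.91 m

Pressure head at OW-4: ψ = P/(ρg) = 555×1000 / (1000 × 9.81) = 56.57 m.
Total head at OW-4: h = z + ψ = 156.29 + 56.57 = 212.86 m.
Total head at OW-6: h = 230.32 − 22.37 = 207.95 m.
Head difference: h(OW-4) − h(OW-6) = 212.86 − 207.95 = 4.91 m.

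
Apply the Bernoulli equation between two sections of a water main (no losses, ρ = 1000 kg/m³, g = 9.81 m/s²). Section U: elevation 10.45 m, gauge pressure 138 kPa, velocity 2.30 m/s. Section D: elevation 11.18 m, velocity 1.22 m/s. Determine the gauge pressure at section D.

Pressure head at U: ψ₁ = P₁/(ρg) = 138×1000 / (1000 × 9.81) = 14.07 m.
Velocity heads: v₁²/2g = 2.30²/19.62 = 0.270 m; v₂²/2g = 1.22²/19.62 = 0.076 m.
Total head H = z₁ + ψ₁ + v₁²/2g = 10.45 + 14.07 + 0.270 = 24.79 m.
ψ₂ = H − z₂ − v₂²/2g = 24.79 − 11.18 − 0.076 = 13.53 m.
P₂ = ρgψ₂ = 1000 × 9.81 × 13.53 ≈ 133 kPa.

P₂ ≈ 133 kPa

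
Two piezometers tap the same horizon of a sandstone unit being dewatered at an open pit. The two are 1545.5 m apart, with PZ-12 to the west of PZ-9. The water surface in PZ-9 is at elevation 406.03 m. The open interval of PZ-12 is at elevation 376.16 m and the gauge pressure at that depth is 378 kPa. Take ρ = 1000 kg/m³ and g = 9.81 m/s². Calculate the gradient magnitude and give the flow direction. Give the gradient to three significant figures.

i ≈ 0.00560; groundwater flows toward the east

Total head at PZ-9: h = 406.03 m (water level in the piezometer is the total head).
Pressure head at PZ-12: ψ = P/(ρg) = 378×1000 / (1000 × 9.81) = 38.53 m.
Total head at PZ-12: h = z + ψ = 376.16 + 38.53 = 414.69 m.
Head difference: h(PZ-9) − h(PZ-12) = 406.03 − 414.69 = -8.66 m.
Hydraulic gradient: i = |Δh| / L = 8.66 / 1545.5 = 0.00560.
Flow is from higher to lower head: from PZ-12 toward PZ-9, i.e. toward the east.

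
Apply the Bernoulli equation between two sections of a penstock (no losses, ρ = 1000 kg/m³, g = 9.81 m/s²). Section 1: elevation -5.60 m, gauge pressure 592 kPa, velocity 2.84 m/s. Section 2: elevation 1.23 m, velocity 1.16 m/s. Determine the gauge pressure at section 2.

P₂ ≈ 528 kPa

Pressure head at 1: ψ₁ = P₁/(ρg) = 592×1000 / (1000 × 9.81) = 60.35 m.
Velocity heads: v₁²/2g = 2.84²/19.62 = 0.411 m; v₂²/2g = 1.16²/19.62 = 0.069 m.
Total head H = z₁ + ψ₁ + v₁²/2g = -5.60 + 60.35 + 0.411 = 55.16 m.
ψ₂ = H − z₂ − v₂²/2g = 55.16 − 1.23 − 0.069 = 53.86 m.
P₂ = ρgψ₂ = 1000 × 9.81 × 53.86 ≈ 528 kPa.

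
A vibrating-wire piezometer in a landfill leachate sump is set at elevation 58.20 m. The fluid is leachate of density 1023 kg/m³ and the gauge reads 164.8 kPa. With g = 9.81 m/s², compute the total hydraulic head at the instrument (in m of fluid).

h ≈ 74.62 m

ψ = P/(ρg) = 164.8×1000 / (1023 × 9.81) = 16.42 m.
h = z + ψ = 58.20 + 16.42 = 74.62 m.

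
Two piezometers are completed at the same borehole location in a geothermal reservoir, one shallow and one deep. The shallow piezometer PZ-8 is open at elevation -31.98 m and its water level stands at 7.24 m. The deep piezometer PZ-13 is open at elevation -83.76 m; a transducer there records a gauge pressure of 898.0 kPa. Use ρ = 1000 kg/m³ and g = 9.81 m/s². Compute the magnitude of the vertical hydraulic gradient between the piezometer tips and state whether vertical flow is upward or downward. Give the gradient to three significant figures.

Total head at PZ-8: h = 7.24 m (water level in the standpipe).
Pressure head at PZ-13: ψ = P/(ρg) = 898.0×1000 / (1000 × 9.81) = 91.54 m.
Total head at PZ-13: h = z + ψ = -83.76 + 91.54 = 7.78 m.
Δh = h(PZ-8) − h(PZ-13) = 7.24 − 7.78 = -0.54 m.
Vertical separation Δz = -31.98 − (-83.76) = 51.78 m.
|i_v| = |Δh| / Δz = 0.54 / 51.78 = 0.0104.
Head is higher in the deep piezometer, so vertical flow is upward (discharge condition).

|i_v| ≈ 0.0104; vertical flow is upward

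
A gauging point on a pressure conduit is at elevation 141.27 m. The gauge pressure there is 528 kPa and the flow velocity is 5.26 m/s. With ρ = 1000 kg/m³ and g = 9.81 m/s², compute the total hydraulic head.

h ≈ 196.50 m

Pressure head ψ = P/(ρg) = 528×1000 / (1000 × 9.81) = 53.82 m.
Velocity head = v²/(2g) = 5.26² / (2 × 9.81) = 1.410 m.
h = z + ψ + v²/(2g) = 141.27 + 53.82 + 1.410 = 196.50 m.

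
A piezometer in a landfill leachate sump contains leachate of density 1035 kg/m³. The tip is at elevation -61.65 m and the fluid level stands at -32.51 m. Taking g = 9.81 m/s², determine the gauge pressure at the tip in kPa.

P ≈ 296 kPa

Pressure head ψ = h − z = -32.51 − (-61.65) = 29.14 m.
P = ρgψ = 1035 × 9.81 × 29.14 = 295869 Pa ≈ 296 kPa.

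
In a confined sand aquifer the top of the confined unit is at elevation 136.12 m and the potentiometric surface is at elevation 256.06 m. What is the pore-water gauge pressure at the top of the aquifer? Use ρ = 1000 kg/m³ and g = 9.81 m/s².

Pressure head at the aquifer top: ψ = h − z = 256.06 − 136.12 = 119.94 m.
P = ρgψ = 1000 × 9.81 × 119.94 = 1176611 Pa ≈ 1180 kPa.

P ≈ 1180 kPa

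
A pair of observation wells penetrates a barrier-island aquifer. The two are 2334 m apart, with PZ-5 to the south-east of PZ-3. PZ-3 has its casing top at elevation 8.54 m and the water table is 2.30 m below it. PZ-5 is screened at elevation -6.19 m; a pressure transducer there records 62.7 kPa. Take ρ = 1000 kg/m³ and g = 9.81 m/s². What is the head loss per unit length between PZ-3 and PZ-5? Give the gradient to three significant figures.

i ≈ 0.00259 m/m

Total head at PZ-3: h = 8.54 − 2.30 = 6.24 m.
Pressure head at PZ-5: ψ = P/(ρg) = 62.7×1000 / (1000 × 9.81) = 6.39 m.
Total head at PZ-5: h = z + ψ = -6.19 + 6.39 = 0.20 m.
Head difference: h(PZ-3) − h(PZ-5) = 6.24 − 0.20 = 6.04 m.
Hydraulic gradient: i = |Δh| / L = 6.04 / 2334 = 0.00259.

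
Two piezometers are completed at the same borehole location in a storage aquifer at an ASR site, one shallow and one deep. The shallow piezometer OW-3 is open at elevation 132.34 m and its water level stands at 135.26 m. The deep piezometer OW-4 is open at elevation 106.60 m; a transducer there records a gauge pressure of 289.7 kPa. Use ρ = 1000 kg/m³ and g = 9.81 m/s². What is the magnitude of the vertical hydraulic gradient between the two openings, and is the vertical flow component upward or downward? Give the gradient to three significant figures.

|i_v| ≈ 0.0338; vertical flow is upward

Total head at OW-3: h = 135.26 m (water level in the standpipe).
Pressure head at OW-4: ψ = P/(ρg) = 289.7×1000 / (1000 × 9.81) = 29.53 m.
Total head at OW-4: h = z + ψ = 106.60 + 29.53 = 136.13 m.
Δh = h(OW-3) − h(OW-4) = 135.26 − 136.13 = -0.87 m.
Vertical separation Δz = 132.34 − 106.60 = 25.74 m.
|i_v| = |Δh| / Δz = 0.87 / 25.74 = 0.0338.
Head is higher in the deep piezometer, so vertical flow is upward (discharge condition).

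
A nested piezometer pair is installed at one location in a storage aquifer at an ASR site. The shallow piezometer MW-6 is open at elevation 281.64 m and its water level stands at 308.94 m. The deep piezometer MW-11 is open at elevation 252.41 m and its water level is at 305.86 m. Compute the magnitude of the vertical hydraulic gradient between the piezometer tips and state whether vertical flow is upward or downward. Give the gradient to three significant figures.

|i_v| ≈ 0.105; vertical flow is downward

Total head at MW-6: h = 308.94 m (water level in the standpipe).
Total head at MW-11: h = 305.86 m.
Δh = h(MW-6) − h(MW-11) = 308.94 − 305.86 = 3.08 m.
Vertical separation Δz = 281.64 − 252.41 = 29.23 m.
|i_v| = |Δh| / Δz = 3.08 / 29.23 = 0.105.
Head is higher in the shallow piezometer, so vertical flow is downward (recharge condition).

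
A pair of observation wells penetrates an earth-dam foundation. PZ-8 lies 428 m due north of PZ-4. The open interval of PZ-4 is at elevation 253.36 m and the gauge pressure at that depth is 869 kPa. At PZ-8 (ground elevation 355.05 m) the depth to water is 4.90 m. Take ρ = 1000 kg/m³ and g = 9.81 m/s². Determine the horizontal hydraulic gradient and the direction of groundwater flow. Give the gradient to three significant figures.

Pressure head at PZ-4: ψ = P/(ρg) = 869×1000 / (1000 × 9.81) = 88.58 m.
Total head at PZ-4: h = z + ψ = 253.36 + 88.58 = 341.94 m.
Total head at PZ-8: h = 355.05 − 4.90 = 350.15 m.
Head difference: h(PZ-4) − h(PZ-8) = 341.94 − 350.15 = -8.21 m.
Hydraulic gradient: i = |Δh| / L = 8.21 / 428 = 0.0192.
Flow is from higher to lower head: from PZ-8 toward PZ-4, i.e. toward the south.

i ≈ 0.0192; groundwater flows toward the south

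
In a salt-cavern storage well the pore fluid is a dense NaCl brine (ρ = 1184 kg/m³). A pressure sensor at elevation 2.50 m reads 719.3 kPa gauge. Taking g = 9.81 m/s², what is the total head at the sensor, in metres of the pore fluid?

h ≈ 64.43 m

ψ = P/(ρg) = 719.3×1000 / (1184 × 9.81) = 61.93 m.
h = z + ψ = 2.50 + 61.93 = 64.43 m.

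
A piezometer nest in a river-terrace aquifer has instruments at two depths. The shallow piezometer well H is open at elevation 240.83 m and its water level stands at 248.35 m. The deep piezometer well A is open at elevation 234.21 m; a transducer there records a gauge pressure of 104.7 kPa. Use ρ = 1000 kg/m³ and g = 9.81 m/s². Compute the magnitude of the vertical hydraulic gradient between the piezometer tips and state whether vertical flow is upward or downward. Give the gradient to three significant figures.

Total head at well H: h = 248.35 m (water level in the standpipe).
Pressure head at well A: ψ = P/(ρg) = 104.7×1000 / (1000 × 9.81) = 10.67 m.
Total head at well A: h = z + ψ = 234.21 + 10.67 = 244.88 m.
Δh = h(well H) − h(well A) = 248.35 − 244.88 = 3.47 m.
Vertical separation Δz = 240.83 − 234.21 = 6.62 m.
|i_v| = |Δh| / Δz = 3.47 / 6.62 = 0.524.
Head is higher in the shallow piezometer, so vertical flow is downward (recharge condition).

|i_v| ≈ 0.524; vertical flow is downward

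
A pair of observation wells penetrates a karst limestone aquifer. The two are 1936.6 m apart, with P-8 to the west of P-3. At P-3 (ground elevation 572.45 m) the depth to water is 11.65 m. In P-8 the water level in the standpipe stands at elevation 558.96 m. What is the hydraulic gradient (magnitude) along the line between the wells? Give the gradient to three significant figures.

Total head at P-3: h = 572.45 − 11.65 = 560.80 m.
Total head at P-8: h = 558.96 m (water level in the piezometer is the total head).
Head difference: h(P-3) − h(P-8) = 560.80 − 558.96 = 1.84 m.
Hydraulic gradient: i = |Δh| / L = 1.84 / 1936.6 = 0.000950.

i ≈ 0.000950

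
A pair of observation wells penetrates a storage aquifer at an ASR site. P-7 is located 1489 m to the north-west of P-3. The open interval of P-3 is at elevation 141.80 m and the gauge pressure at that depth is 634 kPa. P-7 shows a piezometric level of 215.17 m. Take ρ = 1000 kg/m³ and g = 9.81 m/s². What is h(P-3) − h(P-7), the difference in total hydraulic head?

Δh ≈ -8.74 m

Pressure head at P-3: ψ = P/(ρg) = 634×1000 / (1000 × 9.81) = 64.63 m.
Total head at P-3: h = z + ψ = 141.80 + 64.63 = 206.43 m.
Total head at P-7: h = 215.17 m (water level in the piezometer is the total head).
Head difference: h(P-3) − h(P-7) = 206.43 − 215.17 = -8.74 m.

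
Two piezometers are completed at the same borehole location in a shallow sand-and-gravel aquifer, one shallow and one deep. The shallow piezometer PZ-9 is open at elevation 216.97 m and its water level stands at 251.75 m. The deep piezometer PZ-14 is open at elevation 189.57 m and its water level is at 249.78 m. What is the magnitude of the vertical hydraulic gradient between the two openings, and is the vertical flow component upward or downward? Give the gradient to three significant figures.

Total head at PZ-9: h = 251.75 m (water level in the standpipe).
Total head at PZ-14: h = 249.78 m.
Δh = h(PZ-9) − h(PZ-14) = 251.75 − 249.78 = 1.97 m.
Vertical separation Δz = 216.97 − 189.57 = 27.40 m.
|i_v| = |Δh| / Δz = 1.97 / 27.40 = 0.0719.
Head is higher in the shallow piezometer, so vertical flow is downward (recharge condition).

|i_v| ≈ 0.0719; vertical flow is downward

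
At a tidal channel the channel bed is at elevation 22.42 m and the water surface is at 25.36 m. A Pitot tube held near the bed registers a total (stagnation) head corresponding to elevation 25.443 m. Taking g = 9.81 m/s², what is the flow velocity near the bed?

Near the bed, under hydrostatic conditions, the piezometric head (z + ψ) equals the free-surface elevation, 25.36 m.
Velocity head = total − piezometric = 25.443 − 25.36 = 0.083 m.
v = √(2g·h_v) = √(2 × 9.81 × 0.083) = 1.28 m/s.

v ≈ 1.28 m/s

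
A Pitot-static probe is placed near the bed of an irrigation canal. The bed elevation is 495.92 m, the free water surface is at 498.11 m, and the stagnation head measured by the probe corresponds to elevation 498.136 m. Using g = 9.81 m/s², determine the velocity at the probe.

Near the bed, under hydrostatic conditions, the piezometric head (z + ψ) equals the free-surface elevation, 498.11 m.
Velocity head = total − piezometric = 498.136 − 498.11 = 0.026 m.
v = √(2g·h_v) = √(2 × 9.81 × 0.026) = 0.714 m/s.

v ≈ 0.714 m/s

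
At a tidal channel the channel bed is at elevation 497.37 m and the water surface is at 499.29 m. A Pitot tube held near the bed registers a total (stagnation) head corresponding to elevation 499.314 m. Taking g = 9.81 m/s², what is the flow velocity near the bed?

v ≈ 0.686 m/s

Near the bed, under hydrostatic conditions, the piezometric head (z + ψ) equals the free-surface elevation, 499.29 m.
Velocity head = total − piezometric = 499.314 − 499.29 = 0.024 m.
v = √(2g·h_v) = √(2 × 9.81 × 0.024) = 0.686 m/s.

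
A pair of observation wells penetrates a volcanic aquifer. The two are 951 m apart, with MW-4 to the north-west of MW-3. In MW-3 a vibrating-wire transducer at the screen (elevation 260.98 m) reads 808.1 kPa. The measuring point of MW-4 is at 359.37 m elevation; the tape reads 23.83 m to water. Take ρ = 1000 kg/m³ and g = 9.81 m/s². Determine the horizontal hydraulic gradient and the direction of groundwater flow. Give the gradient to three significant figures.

i ≈ 0.00822; groundwater flows toward the north-west

Pressure head at MW-3: ψ = P/(ρg) = 808.1×1000 / (1000 × 9.81) = 82.38 m.
Total head at MW-3: h = z + ψ = 260.98 + 82.38 = 343.36 m.
Total head at MW-4: h = 359.37 − 23.83 = 335.54 m.
Head difference: h(MW-3) − h(MW-4) = 343.36 − 335.54 = 7.82 m.
Hydraulic gradient: i = |Δh| / L = 7.82 / 951 = 0.00822.
Flow is from higher to lower head: from MW-3 toward MW-4, i.e. toward the north-west.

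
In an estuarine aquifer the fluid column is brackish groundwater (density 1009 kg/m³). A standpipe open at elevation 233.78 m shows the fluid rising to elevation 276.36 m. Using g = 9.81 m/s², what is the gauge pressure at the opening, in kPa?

Pressure head ψ = h − z = 276.36 − 233.78 = 42.58 m.
P = ρgψ = 1009 × 9.81 × 42.58 = 421469 Pa ≈ 421 kPa.

P ≈ 421 kPa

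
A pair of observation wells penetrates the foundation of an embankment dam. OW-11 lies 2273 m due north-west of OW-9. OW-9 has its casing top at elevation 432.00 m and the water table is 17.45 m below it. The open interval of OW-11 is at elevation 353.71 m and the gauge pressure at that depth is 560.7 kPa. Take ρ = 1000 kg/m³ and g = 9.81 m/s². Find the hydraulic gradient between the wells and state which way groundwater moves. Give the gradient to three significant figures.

i ≈ 0.00162; groundwater flows toward the north-west

Total head at OW-9: h = 432.00 − 17.45 = 414.55 m.
Pressure head at OW-11: ψ = P/(ρg) = 560.7×1000 / (1000 × 9.81) = 57.16 m.
Total head at OW-11: h = z + ψ = 353.71 + 57.16 = 410.87 m.
Head difference: h(OW-9) − h(OW-11) = 414.55 − 410.87 = 3.68 m.
Hydraulic gradient: i = |Δh| / L = 3.68 / 2273 = 0.00162.
Flow is from higher to lower head: from OW-9 toward OW-11, i.e. toward the north-west.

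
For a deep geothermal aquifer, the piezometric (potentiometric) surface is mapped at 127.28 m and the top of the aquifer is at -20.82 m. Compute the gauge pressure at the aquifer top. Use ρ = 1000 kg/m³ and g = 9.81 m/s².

P ≈ 1450 kPa

Pressure head at the aquifer top: ψ = h − z = 127.28 − (-20.82) = 148.10 m.
P = ρgψ = 1000 × 9.81 × 148.10 = 1452861 Pa ≈ 1450 kPa.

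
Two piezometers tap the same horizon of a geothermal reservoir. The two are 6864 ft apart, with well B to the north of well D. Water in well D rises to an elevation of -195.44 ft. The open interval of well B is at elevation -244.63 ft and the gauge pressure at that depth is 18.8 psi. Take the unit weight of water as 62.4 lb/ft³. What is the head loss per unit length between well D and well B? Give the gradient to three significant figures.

i ≈ 0.000846 ft/ft

Total head at well D: h = -195.44 ft (water level in the piezometer is the total head).
Pressure head at well B: ψ = 144·P/γ = 144 × 18.8 / 62.4 = 43.38 ft.
Total head at well B: h = z + ψ = -244.63 + 43.38 = -201.25 ft.
Head difference: h(well D) − h(well B) = -195.44 − (-201.25) = 5.81 ft.
Hydraulic gradient: i = |Δh| / L = 5.81 / 6864 = 0.000846.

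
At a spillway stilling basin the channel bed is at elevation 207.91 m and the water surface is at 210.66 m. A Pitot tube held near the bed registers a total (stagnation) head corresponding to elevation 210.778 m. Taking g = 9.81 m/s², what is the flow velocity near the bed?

Near the bed, under hydrostatic conditions, the piezometric head (z + ψ) equals the free-surface elevation, 210.66 m.
Velocity head = total − piezometric = 210.778 − 210.66 = 0.118 m.
v = √(2g·h_v) = √(2 × 9.81 × 0.118) = 1.52 m/s.

v ≈ 1.52 m/s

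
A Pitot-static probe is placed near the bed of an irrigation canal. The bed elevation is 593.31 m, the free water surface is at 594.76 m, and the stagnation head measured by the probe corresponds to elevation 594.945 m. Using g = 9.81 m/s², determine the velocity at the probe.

v ≈ 1.91 m/s

Near the bed, under hydrostatic conditions, the piezometric head (z + ψ) equals the free-surface elevation, 594.76 m.
Velocity head = total − piezometric = 594.945 − 594.76 = 0.185 m.
v = √(2g·h_v) = √(2 × 9.81 × 0.185) = 1.91 m/s.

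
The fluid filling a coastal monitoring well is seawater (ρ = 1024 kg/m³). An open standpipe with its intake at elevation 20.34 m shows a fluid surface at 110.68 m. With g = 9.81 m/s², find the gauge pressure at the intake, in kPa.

Pressure head ψ = h − z = 110.68 − 20.34 = 90.34 m.
P = ρgψ = 1024 × 9.81 × 90.34 = 907505 Pa ≈ 908 kPa.

P ≈ 908 kPa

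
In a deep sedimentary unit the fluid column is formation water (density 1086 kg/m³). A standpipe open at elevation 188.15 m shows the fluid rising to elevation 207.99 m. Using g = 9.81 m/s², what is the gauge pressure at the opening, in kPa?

P ≈ 211 kPa

Pressure head ψ = h − z = 207.99 − 188.15 = 19.84 m.
P = ρgψ = 1086 × 9.81 × 19.84 = 211369 Pa ≈ 211 kPa.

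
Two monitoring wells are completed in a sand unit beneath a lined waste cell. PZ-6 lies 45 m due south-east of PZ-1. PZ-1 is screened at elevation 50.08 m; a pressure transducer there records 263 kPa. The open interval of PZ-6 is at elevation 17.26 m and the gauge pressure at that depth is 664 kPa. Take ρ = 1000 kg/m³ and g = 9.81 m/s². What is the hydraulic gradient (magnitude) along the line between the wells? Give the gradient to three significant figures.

i ≈ 0.179

Pressure head at PZ-1: ψ = P/(ρg) = 263×1000 / (1000 × 9.81) = 26.81 m.
Total head at PZ-1: h = z + ψ = 50.08 + 26.81 = 76.89 m.
Pressure head at PZ-6: ψ = P/(ρg) = 664×1000 / (1000 × 9.81) = 67.69 m.
Total head at PZ-6: h = z + ψ = 17.26 + 67.69 = 84.95 m.
Head difference: h(PZ-1) − h(PZ-6) = 76.89 − 84.95 = -8.06 m.
Hydraulic gradient: i = |Δh| / L = 8.06 / 45 = 0.179.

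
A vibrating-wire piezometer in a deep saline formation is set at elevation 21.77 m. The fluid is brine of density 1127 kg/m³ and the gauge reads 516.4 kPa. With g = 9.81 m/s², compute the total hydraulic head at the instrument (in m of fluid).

h ≈ 68.48 m

ψ = P/(ρg) = 516.4×1000 / (1127 × 9.81) = 46.71 m.
h = z + ψ = 21.77 + 46.71 = 68.48 m.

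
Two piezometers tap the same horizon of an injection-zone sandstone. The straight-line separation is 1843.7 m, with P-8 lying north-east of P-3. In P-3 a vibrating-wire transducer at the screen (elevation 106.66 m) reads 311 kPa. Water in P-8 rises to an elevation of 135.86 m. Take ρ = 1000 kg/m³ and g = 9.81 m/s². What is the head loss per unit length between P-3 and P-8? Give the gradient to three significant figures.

i ≈ 0.00136 m/m

Pressure head at P-3: ψ = P/(ρg) = 311×1000 / (1000 × 9.81) = 31.70 m.
Total head at P-3: h = z + ψ = 106.66 + 31.70 = 138.36 m.
Total head at P-8: h = 135.86 m (water level in the piezometer is the total head).
Head difference: h(P-3) − h(P-8) = 138.36 − 135.86 = 2.50 m.
Hydraulic gradient: i = |Δh| / L = 2.50 / 1843.7 = 0.00136.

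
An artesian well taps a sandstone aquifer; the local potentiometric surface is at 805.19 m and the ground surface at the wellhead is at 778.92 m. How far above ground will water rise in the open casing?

≈ 26.27 m above ground

Water rises to the potentiometric surface, so the rise above ground = 805.19 − 778.92 = 26.27 m.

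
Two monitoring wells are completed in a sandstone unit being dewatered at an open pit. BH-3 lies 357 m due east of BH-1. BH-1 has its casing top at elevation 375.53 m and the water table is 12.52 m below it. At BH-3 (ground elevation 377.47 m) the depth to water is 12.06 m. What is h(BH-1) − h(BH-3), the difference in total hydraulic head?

Δh ≈ -2.40 m

Total head at BH-1: h = 375.53 − 12.52 = 363.01 m.
Total head at BH-3: h = 377.47 − 12.06 = 365.41 m.
Head difference: h(BH-1) − h(BH-3) = 363.01 − 365.41 = -2.40 m.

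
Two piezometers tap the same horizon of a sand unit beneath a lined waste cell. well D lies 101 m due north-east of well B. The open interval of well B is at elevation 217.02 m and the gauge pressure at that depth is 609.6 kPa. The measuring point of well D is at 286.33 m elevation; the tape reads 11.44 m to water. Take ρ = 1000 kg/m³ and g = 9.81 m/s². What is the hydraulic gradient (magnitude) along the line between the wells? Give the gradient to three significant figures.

i ≈ 0.0423

Pressure head at well B: ψ = P/(ρg) = 609.6×1000 / (1000 × 9.81) = 62.14 m.
Total head at well B: h = z + ψ = 217.02 + 62.14 = 279.16 m.
Total head at well D: h = 286.33 − 11.44 = 274.89 m.
Head difference: h(well B) − h(well D) = 279.16 − 274.89 = 4.27 m.
Hydraulic gradient: i = |Δh| / L = 4.27 / 101 = 0.0423.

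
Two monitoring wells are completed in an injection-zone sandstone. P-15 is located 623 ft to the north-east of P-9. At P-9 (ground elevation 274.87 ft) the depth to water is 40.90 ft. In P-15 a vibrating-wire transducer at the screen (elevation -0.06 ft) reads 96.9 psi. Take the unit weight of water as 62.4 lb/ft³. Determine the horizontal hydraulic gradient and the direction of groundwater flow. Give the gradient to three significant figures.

i ≈ 0.0167; groundwater flows toward the north-east

Total head at P-9: h = 274.87 − 40.90 = 233.97 ft.
Pressure head at P-15: ψ = 144·P/γ = 144 × 96.9 / 62.4 = 223.62 ft.
Total head at P-15: h = z + ψ = -0.06 + 223.62 = 223.56 ft.
Head difference: h(P-9) − h(P-15) = 233.97 − 223.56 = 10.41 ft.
Hydraulic gradient: i = |Δh| / L = 10.41 / 623 = 0.0167.
Flow is from higher to lower head: from P-9 toward P-15, i.e. toward the north-east.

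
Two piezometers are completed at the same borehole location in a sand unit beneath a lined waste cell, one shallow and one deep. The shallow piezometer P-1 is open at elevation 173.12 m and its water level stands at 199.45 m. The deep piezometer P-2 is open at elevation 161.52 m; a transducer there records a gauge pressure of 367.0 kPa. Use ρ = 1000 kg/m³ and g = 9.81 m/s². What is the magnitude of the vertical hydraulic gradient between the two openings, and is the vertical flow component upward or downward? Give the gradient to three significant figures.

|i_v| ≈ 0.0448; vertical flow is downward

Total head at P-1: h = 199.45 m (water level in the standpipe).
Pressure head at P-2: ψ = P/(ρg) = 367.0×1000 / (1000 × 9.81) = 37.41 m.
Total head at P-2: h = z + ψ = 161.52 + 37.41 = 198.93 m.
Δh = h(P-1) − h(P-2) = 199.45 − 198.93 = 0.52 m.
Vertical separation Δz = 173.12 − 161.52 = 11.60 m.
|i_v| = |Δh| / Δz = 0.52 / 11.60 = 0.0448.
Head is higher in the shallow piezometer, so vertical flow is downward (recharge condition).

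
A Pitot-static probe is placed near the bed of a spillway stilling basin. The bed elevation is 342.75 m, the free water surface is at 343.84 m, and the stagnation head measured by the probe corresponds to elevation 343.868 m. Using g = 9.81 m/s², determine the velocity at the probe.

Near the bed, under hydrostatic conditions, the piezometric head (z + ψ) equals the free-surface elevation, 343.84 m.
Velocity head = total − piezometric = 343.868 − 343.84 = 0.028 m.
v = √(2g·h_v) = √(2 × 9.81 × 0.028) = 0.741 m/s.

v ≈ 0.741 m/s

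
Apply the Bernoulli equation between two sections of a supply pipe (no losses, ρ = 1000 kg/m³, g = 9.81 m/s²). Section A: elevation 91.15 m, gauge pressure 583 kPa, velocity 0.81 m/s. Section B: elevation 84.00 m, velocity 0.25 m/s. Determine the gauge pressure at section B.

Pressure head at A: ψ₁ = P₁/(ρg) = 583×1000 / (1000 × 9.81) = 59.43 m.
Velocity heads: v₁²/2g = 0.81²/19.62 = 0.033 m; v₂²/2g = 0.25²/19.62 = 0.003 m.
Total head H = z₁ + ψ₁ + v₁²/2g = 91.15 + 59.43 + 0.033 = 150.61 m.
ψ₂ = H − z₂ − v₂²/2g = 150.61 − 84.00 − 0.003 = 66.61 m.
P₂ = ρgψ₂ = 1000 × 9.81 × 66.61 ≈ 653 kPa.

P₂ ≈ 653 kPa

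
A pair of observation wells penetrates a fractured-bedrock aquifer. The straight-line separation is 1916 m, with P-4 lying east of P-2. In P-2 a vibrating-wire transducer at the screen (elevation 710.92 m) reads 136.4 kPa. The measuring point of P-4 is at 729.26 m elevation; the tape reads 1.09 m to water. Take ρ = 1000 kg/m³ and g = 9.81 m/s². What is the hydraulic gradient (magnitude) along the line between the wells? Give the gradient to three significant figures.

i ≈ 0.00175

Pressure head at P-2: ψ = P/(ρg) = 136.4×1000 / (1000 × 9.81) = 13.90 m.
Total head at P-2: h = z + ψ = 710.92 + 13.90 = 724.82 m.
Total head at P-4: h = 729.26 − 1.09 = 728.17 m.
Head difference: h(P-2) − h(P-4) = 724.82 − 728.17 = -3.35 m.
Hydraulic gradient: i = |Δh| / L = 3.35 / 1916 = 0.00175.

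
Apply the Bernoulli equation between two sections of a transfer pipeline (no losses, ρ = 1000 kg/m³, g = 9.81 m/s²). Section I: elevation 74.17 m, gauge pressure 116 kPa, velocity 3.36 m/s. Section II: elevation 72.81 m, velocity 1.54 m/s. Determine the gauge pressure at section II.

P₂ ≈ 134 kPa

Pressure head at I: ψ₁ = P₁/(ρg) = 116×1000 / (1000 × 9.81) = 11.82 m.
Velocity heads: v₁²/2g = 3.36²/19.62 = 0.575 m; v₂²/2g = 1.54²/19.62 = 0.121 m.
Total head H = z₁ + ψ₁ + v₁²/2g = 74.17 + 11.82 + 0.575 = 86.57 m.
ψ₂ = H − z₂ − v₂²/2g = 86.57 − 72.81 − 0.121 = 13.64 m.
P₂ = ρgψ₂ = 1000 × 9.81 × 13.64 ≈ 134 kPa.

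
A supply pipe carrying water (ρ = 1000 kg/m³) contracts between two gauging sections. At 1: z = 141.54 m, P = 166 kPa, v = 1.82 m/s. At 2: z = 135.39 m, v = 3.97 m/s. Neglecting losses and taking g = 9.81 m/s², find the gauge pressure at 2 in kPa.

Pressure head at 1: ψ₁ = P₁/(ρg) = 166×1000 / (1000 × 9.81) = 16.92 m.
Velocity heads: v₁²/2g = 1.82²/19.62 = 0.169 m; v₂²/2g = 3.97²/19.62 = 0.803 m.
Total head H = z₁ + ψ₁ + v₁²/2g = 141.54 + 16.92 + 0.169 = 158.63 m.
ψ₂ = H − z₂ − v₂²/2g = 158.63 − 135.39 − 0.803 = 22.44 m.
P₂ = ρgψ₂ = 1000 × 9.81 × 22.44 ≈ 220 kPa.

P₂ ≈ 220 kPa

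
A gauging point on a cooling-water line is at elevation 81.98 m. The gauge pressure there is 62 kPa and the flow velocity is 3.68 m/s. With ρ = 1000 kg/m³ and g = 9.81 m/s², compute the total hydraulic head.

h ≈ 88.99 m

Pressure head ψ = P/(ρg) = 62×1000 / (1000 × 9.81) = 6.32 m.
Velocity head = v²/(2g) = 3.68² / (2 × 9.81) = 0.690 m.
h = z + ψ + v²/(2g) = 81.98 + 6.32 + 0.690 = 88.99 m.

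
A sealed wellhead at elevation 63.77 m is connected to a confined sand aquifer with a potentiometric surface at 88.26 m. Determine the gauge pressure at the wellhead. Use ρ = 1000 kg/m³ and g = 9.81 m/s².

P ≈ 240 kPa

Head above the cap: Δh = 88.26 − 63.77 = 24.49 m.
P = ρgΔh = 1000 × 9.81 × 24.49 = 240247 Pa ≈ 240 kPa.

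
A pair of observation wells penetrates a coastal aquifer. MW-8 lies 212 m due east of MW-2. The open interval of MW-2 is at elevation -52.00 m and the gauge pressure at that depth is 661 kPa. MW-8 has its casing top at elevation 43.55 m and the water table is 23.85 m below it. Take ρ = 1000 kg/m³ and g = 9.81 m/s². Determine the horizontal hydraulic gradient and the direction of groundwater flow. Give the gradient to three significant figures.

i ≈ 0.0204; groundwater flows toward the west

Pressure head at MW-2: ψ = P/(ρg) = 661×1000 / (1000 × 9.81) = 67.38 m.
Total head at MW-2: h = z + ψ = -52.00 + 67.38 = 15.38 m.
Total head at MW-8: h = 43.55 − 23.85 = 19.70 m.
Head difference: h(MW-2) − h(MW-8) = 15.38 − 19.70 = -4.32 m.
Hydraulic gradient: i = |Δh| / L = 4.32 / 212 = 0.0204.
Flow is from higher to lower head: from MW-8 toward MW-2, i.e. toward the west.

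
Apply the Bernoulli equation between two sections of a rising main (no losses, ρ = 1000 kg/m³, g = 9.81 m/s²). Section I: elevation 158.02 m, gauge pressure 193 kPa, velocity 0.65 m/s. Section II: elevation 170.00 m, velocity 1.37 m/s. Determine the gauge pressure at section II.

Pressure head at I: ψ₁ = P₁/(ρg) = 193×1000 / (1000 × 9.81) = 19.67 m.
Velocity heads: v₁²/2g = 0.65²/19.62 = 0.022 m; v₂²/2g = 1.37²/19.62 = 0.096 m.
Total head H = z₁ + ψ₁ + v₁²/2g = 158.02 + 19.67 + 0.022 = 177.71 m.
ψ₂ = H − z₂ − v₂²/2g = 177.71 − 170.00 − 0.096 = 7.61 m.
P₂ = ρgψ₂ = 1000 × 9.81 × 7.61 ≈ 74.7 kPa.

P₂ ≈ 74.7 kPa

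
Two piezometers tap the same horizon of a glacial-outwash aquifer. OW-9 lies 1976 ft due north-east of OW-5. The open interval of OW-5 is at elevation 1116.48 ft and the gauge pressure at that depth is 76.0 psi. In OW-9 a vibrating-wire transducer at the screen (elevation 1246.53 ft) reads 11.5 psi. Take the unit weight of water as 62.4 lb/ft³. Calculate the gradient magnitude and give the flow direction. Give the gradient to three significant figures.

i ≈ 0.00951; groundwater flows toward the north-east

Pressure head at OW-5: ψ = 144·P/γ = 144 × 76.0 / 62.4 = 175.38 ft.
Total head at OW-5: h = z + ψ = 1116.48 + 175.38 = 1291.86 ft.
Pressure head at OW-9: ψ = 144·P/γ = 144 × 11.5 / 62.4 = 26.54 ft.
Total head at OW-9: h = z + ψ = 1246.53 + 26.54 = 1273.07 ft.
Head difference: h(OW-5) − h(OW-9) = 1291.86 − 1273.07 = 18.79 ft.
Hydraulic gradient: i = |Δh| / L = 18.79 / 1976 = 0.00951.
Flow is from higher to lower head: from OW-5 toward OW-9, i.e. toward the north-east.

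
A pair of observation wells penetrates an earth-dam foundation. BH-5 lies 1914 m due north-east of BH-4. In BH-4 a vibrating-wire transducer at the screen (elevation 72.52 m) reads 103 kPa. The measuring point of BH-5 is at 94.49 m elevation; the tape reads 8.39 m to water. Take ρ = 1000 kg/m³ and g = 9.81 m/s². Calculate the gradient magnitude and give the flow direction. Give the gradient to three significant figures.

i ≈ 0.00161; groundwater flows toward the south-west

Pressure head at BH-4: ψ = P/(ρg) = 103×1000 / (1000 × 9.81) = 10.50 m.
Total head at BH-4: h = z + ψ = 72.52 + 10.50 = 83.02 m.
Total head at BH-5: h = 94.49 − 8.39 = 86.10 m.
Head difference: h(BH-4) − h(BH-5) = 83.02 − 86.10 = -3.08 m.
Hydraulic gradient: i = |Δh| / L = 3.08 / 1914 = 0.00161.
Flow is from higher to lower head: from BH-5 toward BH-4, i.e. toward the south-west.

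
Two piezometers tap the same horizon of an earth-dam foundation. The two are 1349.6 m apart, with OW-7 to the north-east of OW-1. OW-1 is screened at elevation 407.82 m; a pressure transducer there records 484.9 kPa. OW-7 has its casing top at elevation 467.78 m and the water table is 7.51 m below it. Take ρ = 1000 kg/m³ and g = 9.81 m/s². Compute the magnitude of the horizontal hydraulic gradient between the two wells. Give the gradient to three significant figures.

i ≈ 0.00224

Pressure head at OW-1: ψ = P/(ρg) = 484.9×1000 / (1000 × 9.81) = 49.43 m.
Total head at OW-1: h = z + ψ = 407.82 + 49.43 = 457.25 m.
Total head at OW-7: h = 467.78 − 7.51 = 460.27 m.
Head difference: h(OW-1) − h(OW-7) = 457.25 − 460.27 = -3.02 m.
Hydraulic gradient: i = |Δh| / L = 3.02 / 1349.6 = 0.00224.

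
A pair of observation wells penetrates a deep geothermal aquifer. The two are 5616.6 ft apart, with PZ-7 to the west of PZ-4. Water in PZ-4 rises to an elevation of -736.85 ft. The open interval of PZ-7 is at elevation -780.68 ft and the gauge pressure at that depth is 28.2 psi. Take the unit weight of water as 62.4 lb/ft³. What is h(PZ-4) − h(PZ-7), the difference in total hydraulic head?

Total head at PZ-4: h = -736.85 ft (water level in the piezometer is the total head).
Pressure head at PZ-7: ψ = 144·P/γ = 144 × 28.2 / 62.4 = 65.08 ft.
Total head at PZ-7: h = z + ψ = -780.68 + 65.08 = -715.60 ft.
Head difference: h(PZ-4) − h(PZ-7) = -736.85 − (-715.60) = -21.25 ft.

Δh ≈ -21.25 ft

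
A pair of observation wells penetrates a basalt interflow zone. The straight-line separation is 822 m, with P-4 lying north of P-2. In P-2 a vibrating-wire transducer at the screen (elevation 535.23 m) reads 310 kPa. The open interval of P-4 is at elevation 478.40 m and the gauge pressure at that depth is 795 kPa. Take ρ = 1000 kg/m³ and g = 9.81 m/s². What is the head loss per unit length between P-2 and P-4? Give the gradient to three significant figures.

i ≈ 0.00899 m/m

Pressure head at P-2: ψ = P/(ρg) = 310×1000 / (1000 × 9.81) = 31.60 m.
Total head at P-2: h = z + ψ = 535.23 + 31.60 = 566.83 m.
Pressure head at P-4: ψ = P/(ρg) = 795×1000 / (1000 × 9.81) = 81.04 m.
Total head at P-4: h = z + ψ = 478.40 + 81.04 = 559.44 m.
Head difference: h(P-2) − h(P-4) = 566.83 − 559.44 = 7.39 m.
Hydraulic gradient: i = |Δh| / L = 7.39 / 822 = 0.00899.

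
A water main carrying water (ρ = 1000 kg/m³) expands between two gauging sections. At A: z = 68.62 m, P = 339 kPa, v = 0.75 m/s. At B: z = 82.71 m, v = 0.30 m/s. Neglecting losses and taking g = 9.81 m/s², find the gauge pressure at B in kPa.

P₂ ≈ 201 kPa

Pressure head at A: ψ₁ = P₁/(ρg) = 339×1000 / (1000 × 9.81) = 34.56 m.
Velocity heads: v₁²/2g = 0.75²/19.62 = 0.029 m; v₂²/2g = 0.30²/19.62 = 0.005 m.
Total head H = z₁ + ψ₁ + v₁²/2g = 68.62 + 34.56 + 0.029 = 103.21 m.
ψ₂ = H − z₂ − v₂²/2g = 103.21 − 82.71 − 0.005 = 20.50 m.
P₂ = ρgψ₂ = 1000 × 9.81 × 20.50 ≈ 201 kPa.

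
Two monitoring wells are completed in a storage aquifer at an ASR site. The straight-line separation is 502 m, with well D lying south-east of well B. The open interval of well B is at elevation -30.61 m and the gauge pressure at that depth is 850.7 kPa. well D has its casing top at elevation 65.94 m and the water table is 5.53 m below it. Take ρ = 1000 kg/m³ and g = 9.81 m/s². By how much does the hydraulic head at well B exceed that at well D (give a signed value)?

Pressure head at well B: ψ = P/(ρg) = 850.7×1000 / (1000 × 9.81) = 86.72 m.
Total head at well B: h = z + ψ = -30.61 + 86.72 = 56.11 m.
Total head at well D: h = 65.94 − 5.53 = 60.41 m.
Head difference: h(well B) − h(well D) = 56.11 − 60.41 = -4.30 m.

Δh ≈ -4.30 m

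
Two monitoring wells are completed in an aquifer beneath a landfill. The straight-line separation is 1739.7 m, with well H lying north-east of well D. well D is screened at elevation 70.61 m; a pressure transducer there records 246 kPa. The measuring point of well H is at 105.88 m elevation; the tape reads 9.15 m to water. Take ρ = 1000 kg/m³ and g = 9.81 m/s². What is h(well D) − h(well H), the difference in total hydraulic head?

Pressure head at well D: ψ = P/(ρg) = 246×1000 / (1000 × 9.81) = 25.08 m.
Total head at well D: h = z + ψ = 70.61 + 25.08 = 95.69 m.
Total head at well H: h = 105.88 − 9.15 = 96.73 m.
Head difference: h(well D) − h(well H) = 95.69 − 96.73 = -1.04 m.

Δh ≈ -1.04 m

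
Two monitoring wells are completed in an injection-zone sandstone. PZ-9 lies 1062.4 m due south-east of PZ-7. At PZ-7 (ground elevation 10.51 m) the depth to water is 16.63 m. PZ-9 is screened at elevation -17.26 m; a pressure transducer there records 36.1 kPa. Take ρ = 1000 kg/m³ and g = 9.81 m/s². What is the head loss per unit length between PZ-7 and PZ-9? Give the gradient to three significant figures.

Total head at PZ-7: h = 10.51 − 16.63 = -6.12 m.
Pressure head at PZ-9: ψ = P/(ρg) = 36.1×1000 / (1000 × 9.81) = 3.68 m.
Total head at PZ-9: h = z + ψ = -17.26 + 3.68 = -13.58 m.
Head difference: h(PZ-7) − h(PZ-9) = -6.12 − (-13.58) = 7.46 m.
Hydraulic gradient: i = |Δh| / L = 7.46 / 1062.4 = 0.00702.

i ≈ 0.00702 m/m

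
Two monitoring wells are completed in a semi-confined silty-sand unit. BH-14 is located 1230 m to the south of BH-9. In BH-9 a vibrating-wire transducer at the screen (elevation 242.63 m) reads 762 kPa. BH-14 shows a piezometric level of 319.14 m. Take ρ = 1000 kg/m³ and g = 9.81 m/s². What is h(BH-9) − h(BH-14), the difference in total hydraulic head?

Pressure head at BH-9: ψ = P/(ρg) = 762×1000 / (1000 × 9.81) = 77.68 m.
Total head at BH-9: h = z + ψ = 242.63 + 77.68 = 320.31 m.
Total head at BH-14: h = 319.14 m (water level in the piezometer is the total head).
Head difference: h(BH-9) − h(BH-14) = 320.31 − 319.14 = 1.17 m.

Δh ≈ 1.17 m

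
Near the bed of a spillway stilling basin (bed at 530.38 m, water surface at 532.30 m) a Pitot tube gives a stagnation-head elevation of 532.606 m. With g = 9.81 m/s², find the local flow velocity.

Near the bed, under hydrostatic conditions, the piezometric head (z + ψ) equals the free-surface elevation, 532.30 m.
Velocity head = total − piezometric = 532.606 − 532.30 = 0.306 m.
v = √(2g·h_v) = √(2 × 9.81 × 0.306) = 2.45 m/s.

v ≈ 2.45 m/s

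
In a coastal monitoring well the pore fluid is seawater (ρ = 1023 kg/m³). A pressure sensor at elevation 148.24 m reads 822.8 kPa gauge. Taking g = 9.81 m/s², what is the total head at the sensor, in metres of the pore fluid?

h ≈ 230.23 m

ψ = P/(ρg) = 822.8×1000 / (1023 × 9.81) = 81.99 m.
h = z + ψ = 148.24 + 81.99 = 230.23 m.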